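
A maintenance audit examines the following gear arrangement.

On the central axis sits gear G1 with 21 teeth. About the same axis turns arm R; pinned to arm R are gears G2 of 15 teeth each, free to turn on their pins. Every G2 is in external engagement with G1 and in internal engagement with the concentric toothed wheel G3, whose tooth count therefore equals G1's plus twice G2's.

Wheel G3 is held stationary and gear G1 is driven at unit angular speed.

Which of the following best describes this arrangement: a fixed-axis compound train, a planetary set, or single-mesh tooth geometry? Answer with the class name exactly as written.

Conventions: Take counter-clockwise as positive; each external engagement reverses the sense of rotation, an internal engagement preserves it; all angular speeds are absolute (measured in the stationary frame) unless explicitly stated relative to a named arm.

planetary set

recognized (axles ride arm R): planetary set, 21/15/51 teeth
classification: planetary set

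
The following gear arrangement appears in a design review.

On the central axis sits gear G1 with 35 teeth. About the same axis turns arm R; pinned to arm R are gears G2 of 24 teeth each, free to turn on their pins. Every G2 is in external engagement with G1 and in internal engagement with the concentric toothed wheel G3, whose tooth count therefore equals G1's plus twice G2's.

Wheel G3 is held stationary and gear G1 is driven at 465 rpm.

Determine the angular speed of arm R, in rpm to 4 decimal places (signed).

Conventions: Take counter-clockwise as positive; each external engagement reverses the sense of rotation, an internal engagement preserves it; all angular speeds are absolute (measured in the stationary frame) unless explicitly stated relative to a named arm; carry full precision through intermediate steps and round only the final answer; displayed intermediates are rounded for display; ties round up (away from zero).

+137.9237 rpm

recognized (axles ride arm R): planetary set, 35/24/83 teeth
normalise by the input: solve with ω_sun = 1, then scale by 465 rpm
ring teeth: 35 + 2·24 = 83
35(ω_sun−ω_arm) = −83(ω_ring−ω_arm),  ω_ring = 0, ω_sun = 1
35(1−ω_arm) = −83(0−ω_arm)  ⇒  118·ω_arm = 35  ⇒  ω_arm = 35/118
scale: ω_arm = 35/118 × 465 rpm = +137.9237 rpm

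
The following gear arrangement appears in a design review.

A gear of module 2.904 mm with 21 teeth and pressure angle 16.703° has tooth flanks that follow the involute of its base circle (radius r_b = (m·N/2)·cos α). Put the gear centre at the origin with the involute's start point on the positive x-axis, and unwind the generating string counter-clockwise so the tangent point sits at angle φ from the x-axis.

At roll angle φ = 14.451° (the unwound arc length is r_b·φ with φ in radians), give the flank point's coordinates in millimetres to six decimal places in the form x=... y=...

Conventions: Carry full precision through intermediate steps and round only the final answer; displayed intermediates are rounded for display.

single-mesh involute tooth geometry (21T wheel at module 2.904)
pitch radius r_p = m·N/2 = 2.904·21/2 = 30.492000
base radius r_b = r_p·cos α = 30.492000·cos 16.703° = 29.205465
roll angle φ = 14.451° = 0.25221753 rad
x = r_b·(cos φ + φ·sin φ) = 30.119677
y = r_b·(sin φ − φ·cos φ) = 0.155204

x=30.119677 y=0.155204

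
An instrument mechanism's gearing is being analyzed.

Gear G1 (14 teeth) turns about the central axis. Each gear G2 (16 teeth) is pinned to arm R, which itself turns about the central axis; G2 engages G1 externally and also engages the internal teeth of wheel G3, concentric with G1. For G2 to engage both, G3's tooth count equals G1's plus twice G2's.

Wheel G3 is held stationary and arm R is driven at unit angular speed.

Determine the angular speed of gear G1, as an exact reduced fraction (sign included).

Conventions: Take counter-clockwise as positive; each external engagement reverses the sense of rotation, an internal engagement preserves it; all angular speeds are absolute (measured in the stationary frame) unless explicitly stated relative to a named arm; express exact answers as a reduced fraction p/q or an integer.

class = planetary set [G3 = 14+2·16 = 46; Willis about the carrier]
ring teeth: 14 + 2·16 = 46
14(ω_sun−ω_arm) = −46(ω_ring−ω_arm),  ω_ring = 0, ω_arm = 1
ω_sun = 1 − (46/14)(0−1) = 30/7
exact speed ratio = 30/7

30/7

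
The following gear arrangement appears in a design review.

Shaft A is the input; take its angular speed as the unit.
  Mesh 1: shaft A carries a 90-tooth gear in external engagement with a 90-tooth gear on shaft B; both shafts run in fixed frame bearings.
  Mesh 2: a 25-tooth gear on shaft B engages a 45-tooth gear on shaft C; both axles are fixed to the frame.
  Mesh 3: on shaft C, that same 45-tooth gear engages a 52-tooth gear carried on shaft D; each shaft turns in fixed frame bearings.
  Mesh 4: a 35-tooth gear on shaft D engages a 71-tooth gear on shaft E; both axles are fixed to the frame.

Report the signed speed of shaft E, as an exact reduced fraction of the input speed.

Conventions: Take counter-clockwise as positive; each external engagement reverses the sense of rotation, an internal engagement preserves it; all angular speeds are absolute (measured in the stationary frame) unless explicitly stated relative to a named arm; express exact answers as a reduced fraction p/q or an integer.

875/3692

4-mesh fixed-axis compound train (all bearings frame-fixed)
mesh 1 [90T→90T]: |ω|/ω_in = 1×90/90 = 1, sense flips to −
mesh 2 [25T→45T]: |ω|/ω_in = 1×25/45 = 5/9, sense flips to +
mesh 3 [45T→52T]: |ω|/ω_in = (5/9)×45/52 = 25/52, sense flips to −
mesh 4 [35T→71T]: |ω|/ω_in = (25/52)×35/71 = 875/3692, sense flips to +
signed output speed (× input speed) = 875/3692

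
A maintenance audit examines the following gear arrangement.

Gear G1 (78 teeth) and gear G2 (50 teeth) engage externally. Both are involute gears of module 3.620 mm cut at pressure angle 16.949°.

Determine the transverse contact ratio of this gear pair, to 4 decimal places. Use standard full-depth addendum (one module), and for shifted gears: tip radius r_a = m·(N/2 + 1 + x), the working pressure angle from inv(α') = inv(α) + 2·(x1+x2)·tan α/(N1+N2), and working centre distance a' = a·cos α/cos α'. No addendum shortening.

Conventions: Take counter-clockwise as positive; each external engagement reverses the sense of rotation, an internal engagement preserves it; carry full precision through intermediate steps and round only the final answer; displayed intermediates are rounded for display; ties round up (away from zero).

1.9891

class = single-mesh tooth geometry [involute pair 78T × 50T, m = 3.620]
base radii: r_b1 = 135.047793, r_b2 = 86.569098
tip radii: r_a1 = 144.800000, r_a2 = 94.120000
no profile shift: α' = α, a' = a
action lengths: √(r_a1²−r_b1²) = 52.241109, √(r_a2²−r_b2²) = 36.937320
base pitch p_b = π·m·cos α = 10.878594
CR = (52.241109 + 36.937320 − 231.680000·sin 16.94900°)/10.878594 = 1.989135
contact ratio ≈ 1.9891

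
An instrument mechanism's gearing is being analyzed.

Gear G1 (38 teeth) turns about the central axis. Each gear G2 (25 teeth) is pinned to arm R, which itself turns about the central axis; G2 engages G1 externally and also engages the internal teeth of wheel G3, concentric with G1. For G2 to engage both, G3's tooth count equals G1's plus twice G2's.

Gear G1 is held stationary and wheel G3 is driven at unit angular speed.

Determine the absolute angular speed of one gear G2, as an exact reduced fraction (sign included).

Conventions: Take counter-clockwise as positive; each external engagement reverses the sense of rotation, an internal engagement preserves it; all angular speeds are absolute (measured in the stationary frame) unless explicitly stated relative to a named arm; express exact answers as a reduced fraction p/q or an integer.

44/25

planetary set (38T centre, 25T on arm, 88T internal) — Willis relation
ring teeth: 38 + 2·25 = 88
38(ω_sun−ω_arm) = −88(ω_ring−ω_arm),  ω_sun = 0, ω_ring = 1
38(0−ω_arm) = −88(1−ω_arm)  ⇒  126·ω_arm = 88  ⇒  ω_arm = 44/63
sun–planet mesh: 38·(0−44/63) = −25·(ω_p−ω_arm)  ⇒  ω_p−ω_arm = 1672/1575
ω_p = 44/63 + 1672/1575 = 44/25
exact speed ratio = 44/25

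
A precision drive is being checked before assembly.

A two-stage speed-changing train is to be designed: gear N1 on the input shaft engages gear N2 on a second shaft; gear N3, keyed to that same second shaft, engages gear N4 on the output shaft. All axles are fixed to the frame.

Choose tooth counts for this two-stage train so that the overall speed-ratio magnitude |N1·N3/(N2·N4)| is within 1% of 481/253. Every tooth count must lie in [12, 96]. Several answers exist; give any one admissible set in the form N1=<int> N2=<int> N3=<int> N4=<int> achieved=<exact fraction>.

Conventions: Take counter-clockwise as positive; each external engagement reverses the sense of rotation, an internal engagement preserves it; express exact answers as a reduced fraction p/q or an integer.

class = fixed-axis compound train [2-stage, 481/253 wanted]
target = 481/253 in lowest terms: an exact hit needs N1·N3 = k·481 and N2·N4 = k·253 for one integer k, every count in [12, 96]; additionally prefer no 1:1 stage (N1 ≠ N2, N3 ≠ N4)
k = 1: no 1:1-free in-range split of k·481 and k·253 into factor pairs; take k = 2
k = 2: N1·N3 = 962 = 13·74, N2·N4 = 506 = 22·23
achieved = 13·74/(22·23) = 481/253; |achieved − target| = 0 ≤ 481/25300 ✓

N1=13 N2=22 N3=74 N4=23 achieved=481/253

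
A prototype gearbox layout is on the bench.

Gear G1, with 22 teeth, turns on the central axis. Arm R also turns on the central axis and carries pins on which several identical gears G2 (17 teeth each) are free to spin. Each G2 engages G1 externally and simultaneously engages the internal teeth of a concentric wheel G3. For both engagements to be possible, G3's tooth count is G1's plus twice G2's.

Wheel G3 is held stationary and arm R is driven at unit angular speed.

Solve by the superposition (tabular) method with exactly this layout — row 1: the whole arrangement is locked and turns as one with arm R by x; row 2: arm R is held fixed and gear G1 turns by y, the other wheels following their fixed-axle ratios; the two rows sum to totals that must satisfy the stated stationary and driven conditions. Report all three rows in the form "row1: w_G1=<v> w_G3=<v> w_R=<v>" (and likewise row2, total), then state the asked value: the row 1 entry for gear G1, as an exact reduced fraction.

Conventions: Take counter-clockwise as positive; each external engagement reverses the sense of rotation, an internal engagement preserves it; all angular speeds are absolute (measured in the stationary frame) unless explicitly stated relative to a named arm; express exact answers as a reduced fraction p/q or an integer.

row1: w_G1=1 w_G3=1 w_R=1
row2: w_G1=28/11 w_G3=-1 w_R=0
total: w_G1=39/11 w_G3=0 w_R=1
asked value: 1

planetary set (22T centre, 17T on arm, 56T internal) — Willis relation
row 1 (train locked, turned with arm): all members turn x
row 2 (arm held, sun turns y): ω_ring = −(22/56)·y, ω_arm = 0
boundary: total ω_ring = x − (22/56)·y = 0 and total ω_arm = x = 1  ⇒  y = 28/11, x = 1
row 2 ring = −(22/56)·28/11 = -1
totals (row 1 + row 2): sun 1 + 28/11 = 39/11, ring 1 + (-1) = 0, arm 1 + 0 = 1
asked cell (row1, sun) = 1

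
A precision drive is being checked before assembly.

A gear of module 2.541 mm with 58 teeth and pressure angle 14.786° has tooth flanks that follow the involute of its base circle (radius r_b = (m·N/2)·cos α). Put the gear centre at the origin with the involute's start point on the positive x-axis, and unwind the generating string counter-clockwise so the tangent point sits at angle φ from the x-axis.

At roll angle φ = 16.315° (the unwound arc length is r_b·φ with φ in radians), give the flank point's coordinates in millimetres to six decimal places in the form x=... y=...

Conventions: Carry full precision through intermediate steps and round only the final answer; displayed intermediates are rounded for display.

x=74.079086 y=0.543907

topology: single-mesh involute geometry — m = 2.541, N = 58
pitch radius r_p = m·N/2 = 2.541·58/2 = 73.689000
base radius r_b = r_p·cos α = 73.689000·cos 14.786° = 71.248846
roll angle φ = 16.315° = 0.28475047 rad
x = r_b·(cos φ + φ·sin φ) = 74.079086
y = r_b·(sin φ − φ·cos φ) = 0.543907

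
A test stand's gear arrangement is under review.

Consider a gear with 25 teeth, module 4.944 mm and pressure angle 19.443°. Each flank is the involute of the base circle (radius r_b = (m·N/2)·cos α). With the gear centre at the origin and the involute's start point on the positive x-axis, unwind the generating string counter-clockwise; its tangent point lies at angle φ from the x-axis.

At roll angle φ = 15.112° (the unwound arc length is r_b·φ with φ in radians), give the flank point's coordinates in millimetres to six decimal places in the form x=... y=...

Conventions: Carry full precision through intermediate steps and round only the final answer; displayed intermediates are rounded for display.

x=60.267634 y=0.353949

recognized (one wheel, involute flank): single-mesh tooth geometry, m = 4.944, N = 25
pitch radius r_p = m·N/2 = 4.944·25/2 = 61.800000
base radius r_b = r_p·cos α = 61.800000·cos 19.443° = 58.275738
roll angle φ = 15.112° = 0.26375416 rad
x = r_b·(cos φ + φ·sin φ) = 60.267634
y = r_b·(sin φ − φ·cos φ) = 0.353949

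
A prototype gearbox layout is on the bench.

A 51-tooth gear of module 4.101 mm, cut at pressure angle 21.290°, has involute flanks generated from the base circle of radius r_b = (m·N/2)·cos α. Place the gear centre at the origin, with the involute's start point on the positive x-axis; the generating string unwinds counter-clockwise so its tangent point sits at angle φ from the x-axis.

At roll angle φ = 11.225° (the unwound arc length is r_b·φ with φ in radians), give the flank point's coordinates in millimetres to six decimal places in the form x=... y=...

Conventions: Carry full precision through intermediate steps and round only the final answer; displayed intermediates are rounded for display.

x=99.290745 y=0.243295

class = single-mesh tooth geometry [base-circle involute, m = 4.101, 51T]
pitch radius r_p = m·N/2 = 4.101·51/2 = 104.575500
base radius r_b = r_p·cos α = 104.575500·cos 21.290° = 97.438704
roll angle φ = 11.225° = 0.19591321 rad
x = r_b·(cos φ + φ·sin φ) = 99.290745
y = r_b·(sin φ − φ·cos φ) = 0.243295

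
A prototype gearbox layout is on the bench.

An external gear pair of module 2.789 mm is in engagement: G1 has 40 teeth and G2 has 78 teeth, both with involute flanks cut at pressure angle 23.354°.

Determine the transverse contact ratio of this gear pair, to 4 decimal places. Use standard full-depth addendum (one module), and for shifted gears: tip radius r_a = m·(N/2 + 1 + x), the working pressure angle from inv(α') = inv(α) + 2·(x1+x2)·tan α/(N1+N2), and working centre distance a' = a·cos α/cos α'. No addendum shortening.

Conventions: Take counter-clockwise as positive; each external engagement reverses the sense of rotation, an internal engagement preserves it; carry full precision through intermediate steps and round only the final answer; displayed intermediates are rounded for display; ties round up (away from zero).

1.6073

class = single-mesh tooth geometry [involute pair 40T × 78T, m = 2.789]
base radii: r_b1 = 51.210122, r_b2 = 99.859738
tip radii: r_a1 = 58.569000, r_a2 = 111.560000
no profile shift: α' = α, a' = a
action lengths: √(r_a1²−r_b1²) = 28.422723, √(r_a2²−r_b2²) = 49.735966
base pitch p_b = π·m·cos α = 8.044067
CR = (28.422723 + 49.735966 − 164.551000·sin 23.35400°)/8.044067 = 1.607256
contact ratio ≈ 1.6073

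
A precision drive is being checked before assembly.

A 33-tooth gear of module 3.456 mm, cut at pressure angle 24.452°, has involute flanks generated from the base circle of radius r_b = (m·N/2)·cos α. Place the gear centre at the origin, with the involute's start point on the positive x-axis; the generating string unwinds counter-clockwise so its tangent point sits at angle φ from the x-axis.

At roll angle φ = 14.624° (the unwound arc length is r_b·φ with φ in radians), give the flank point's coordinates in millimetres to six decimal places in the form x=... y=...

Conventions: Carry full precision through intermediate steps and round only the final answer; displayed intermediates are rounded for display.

recognized (one wheel, involute flank): single-mesh tooth geometry, m = 3.456, N = 33
pitch radius r_p = m·N/2 = 3.456·33/2 = 57.024000
base radius r_b = r_p·cos α = 57.024000·cos 24.452° = 51.909424
roll angle φ = 14.624° = 0.25523695 rad
x = r_b·(cos φ + φ·sin φ) = 53.572829
y = r_b·(sin φ − φ·cos φ) = 0.285840

x=53.572829 y=0.285840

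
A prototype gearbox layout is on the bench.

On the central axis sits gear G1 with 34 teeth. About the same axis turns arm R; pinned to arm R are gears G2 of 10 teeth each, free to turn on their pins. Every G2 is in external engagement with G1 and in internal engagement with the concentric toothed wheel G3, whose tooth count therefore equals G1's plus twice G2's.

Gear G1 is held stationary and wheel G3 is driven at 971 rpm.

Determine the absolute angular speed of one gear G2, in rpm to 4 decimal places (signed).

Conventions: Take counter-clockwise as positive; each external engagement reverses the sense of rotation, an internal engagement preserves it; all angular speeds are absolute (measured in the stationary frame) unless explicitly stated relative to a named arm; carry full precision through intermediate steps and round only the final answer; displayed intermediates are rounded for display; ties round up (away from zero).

+2621.7000 rpm

topology: planetary set — G1 34T / G2 10T / G3 54T, arm = carrier (Willis)
normalise by the input: solve with ω_ring = 1, then scale by 971 rpm
ring teeth: 34 + 2·10 = 54
34(ω_sun−ω_arm) = −54(ω_ring−ω_arm),  ω_sun = 0, ω_ring = 1
34(0−ω_arm) = −54(1−ω_arm)  ⇒  88·ω_arm = 54  ⇒  ω_arm = 27/44
sun–planet mesh: 34·(0−27/44) = −10·(ω_p−ω_arm)  ⇒  ω_p−ω_arm = 459/220
ω_p = 27/44 + 459/220 = 27/10
scale: ω_p = 27/10 × 971 rpm = +2621.7000 rpm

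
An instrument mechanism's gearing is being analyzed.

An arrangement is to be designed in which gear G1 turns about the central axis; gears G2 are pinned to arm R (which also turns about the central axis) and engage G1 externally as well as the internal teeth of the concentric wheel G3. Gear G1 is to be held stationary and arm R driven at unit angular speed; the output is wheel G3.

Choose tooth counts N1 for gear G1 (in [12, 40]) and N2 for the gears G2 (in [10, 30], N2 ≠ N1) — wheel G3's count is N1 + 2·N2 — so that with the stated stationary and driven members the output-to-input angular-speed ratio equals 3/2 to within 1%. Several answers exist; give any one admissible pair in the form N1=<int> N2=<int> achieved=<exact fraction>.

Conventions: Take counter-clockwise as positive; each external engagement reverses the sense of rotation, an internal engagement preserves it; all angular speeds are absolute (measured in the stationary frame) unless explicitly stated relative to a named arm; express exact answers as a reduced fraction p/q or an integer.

design class (target 3/2): planetary set
Willis with ω_sun = 0: ω_ring/ω_arm = (N1+N3)/N3; set equal to 3/2  ⇒  N3/N1 = 1/(3/2 − 1) = 2
N3 = N1 + 2·N2  ⇒  N2/N1 = (N3/N1 − 1)/2 = (2 − 1)/2 = 1/2
smallest multiple with N1 ≥ 12 and N2 ≥ 10: k = 10  ⇒  N1 = 10·2 = 20, N2 = 10·1 = 10 (N1 ≤ 40, N2 ≤ 30, N2 ≠ N1 ✓), N3 = 20 + 2·10 = 40
check: (N1+N3)/N3 with N1 = 20, N3 = 40 gives 3/2; |achieved − target| = 0 ≤ 3/200 ✓

N1=20 N2=10 achieved=3/2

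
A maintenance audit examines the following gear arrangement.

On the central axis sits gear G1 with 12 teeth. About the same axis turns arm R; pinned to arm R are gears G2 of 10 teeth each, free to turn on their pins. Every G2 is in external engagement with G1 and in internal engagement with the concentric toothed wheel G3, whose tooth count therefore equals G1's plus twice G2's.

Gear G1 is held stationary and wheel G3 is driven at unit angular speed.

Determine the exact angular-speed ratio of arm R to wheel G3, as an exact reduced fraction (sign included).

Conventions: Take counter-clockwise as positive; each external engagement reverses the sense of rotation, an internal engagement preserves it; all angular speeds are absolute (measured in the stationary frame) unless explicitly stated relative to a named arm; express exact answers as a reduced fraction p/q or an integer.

8/11

class = planetary set [G3 = 12+2·10 = 32; Willis about the carrier]
ring teeth: 12 + 2·10 = 32
12(ω_sun−ω_arm) = −32(ω_ring−ω_arm),  ω_sun = 0, ω_ring = 1
12(0−ω_arm) = −32(1−ω_arm)  ⇒  44·ω_arm = 32  ⇒  ω_arm = 8/11
ω_out/ω_in = 8/11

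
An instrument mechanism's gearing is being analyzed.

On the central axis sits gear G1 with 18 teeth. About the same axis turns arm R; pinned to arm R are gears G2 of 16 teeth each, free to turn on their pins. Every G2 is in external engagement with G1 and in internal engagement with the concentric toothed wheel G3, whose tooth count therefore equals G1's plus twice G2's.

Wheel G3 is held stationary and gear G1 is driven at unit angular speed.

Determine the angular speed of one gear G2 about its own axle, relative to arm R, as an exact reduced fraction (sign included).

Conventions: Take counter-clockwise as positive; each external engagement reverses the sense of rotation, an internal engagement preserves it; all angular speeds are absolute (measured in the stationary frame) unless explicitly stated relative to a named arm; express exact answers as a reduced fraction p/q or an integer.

planetary set (18T centre, 16T on arm, 50T internal) — Willis relation
ring teeth: 18 + 2·16 = 50
18(ω_sun−ω_arm) = −50(ω_ring−ω_arm),  ω_ring = 0, ω_sun = 1
18(1−ω_arm) = −50(0−ω_arm)  ⇒  68·ω_arm = 18  ⇒  ω_arm = 9/34
sun–planet mesh: 18·(1−9/34) = −16·(ω_p−ω_arm)  ⇒  ω_p−ω_arm = -225/272
exact speed ratio = -225/272

-225/272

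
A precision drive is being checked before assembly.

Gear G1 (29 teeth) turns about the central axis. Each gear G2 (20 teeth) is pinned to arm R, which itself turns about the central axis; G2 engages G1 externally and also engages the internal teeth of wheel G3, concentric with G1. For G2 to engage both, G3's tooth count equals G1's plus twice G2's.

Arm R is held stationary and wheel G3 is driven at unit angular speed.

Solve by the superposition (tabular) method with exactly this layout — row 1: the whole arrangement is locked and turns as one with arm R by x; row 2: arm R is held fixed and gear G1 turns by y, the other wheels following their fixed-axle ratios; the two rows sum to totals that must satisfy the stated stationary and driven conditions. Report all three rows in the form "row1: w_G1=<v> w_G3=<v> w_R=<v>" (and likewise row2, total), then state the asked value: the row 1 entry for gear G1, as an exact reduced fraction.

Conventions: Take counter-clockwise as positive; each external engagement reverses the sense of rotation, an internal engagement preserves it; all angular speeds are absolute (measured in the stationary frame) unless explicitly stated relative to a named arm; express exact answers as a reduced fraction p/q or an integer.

class = planetary set [G3 = 29+2·20 = 69; Willis about the carrier]
row 1: whole set turns with the arm by x
row 2 — arm fixed, fixed-axis ratios: sun y, ring −(29/69)·y, arm 0
boundary: total ω_arm = x = 0 and total ω_ring = x − (29/69)·y = 1  ⇒  y = -69/29, x = 0
row 2 ring = −(29/69)·(-69/29) = 1
totals (row 1 + row 2): sun 0 + (-69/29) = -69/29, ring 0 + 1 = 1, arm 0 + 0 = 0
asked cell (row1, sun) = 0

row1: w_G1=0 w_G3=0 w_R=0
row2: w_G1=-69/29 w_G3=1 w_R=0
total: w_G1=-69/29 w_G3=1 w_R=0
asked value: 0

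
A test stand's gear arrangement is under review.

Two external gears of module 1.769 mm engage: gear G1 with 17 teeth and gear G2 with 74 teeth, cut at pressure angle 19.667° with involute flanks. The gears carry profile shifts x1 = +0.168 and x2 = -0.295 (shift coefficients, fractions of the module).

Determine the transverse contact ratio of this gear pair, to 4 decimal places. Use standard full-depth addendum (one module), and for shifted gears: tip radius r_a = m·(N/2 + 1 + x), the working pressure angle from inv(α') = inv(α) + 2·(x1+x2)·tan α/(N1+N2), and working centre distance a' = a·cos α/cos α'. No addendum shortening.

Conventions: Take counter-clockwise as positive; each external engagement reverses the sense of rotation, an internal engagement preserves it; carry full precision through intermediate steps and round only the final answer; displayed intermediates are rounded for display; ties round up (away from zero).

1.6591

single-mesh involute tooth geometry (17T engaging 74T at module 1.769)
base radii: r_b1 = 14.159339, r_b2 = 61.634769
tip radii: r_a1 = 17.102692, r_a2 = 66.700145
inv(α') = inv(19.667°) + 2·(+0.168-0.295)·tan α/(17+74) = 0.01315069  ⇒  α' = 19.20806°
a' = a·cos α / cos α' = 80.4895·cos 19.667°/cos 19.20806° = 80.262301
action lengths: √(r_a1²−r_b1²) = 9.592455, √(r_a2²−r_b2²) = 25.496364
base pitch p_b = π·m·cos α = 5.233279
CR = (9.592455 + 25.496364 − 80.262301·sin 19.20806°)/5.233279 = 1.659107
contact ratio ≈ 1.6591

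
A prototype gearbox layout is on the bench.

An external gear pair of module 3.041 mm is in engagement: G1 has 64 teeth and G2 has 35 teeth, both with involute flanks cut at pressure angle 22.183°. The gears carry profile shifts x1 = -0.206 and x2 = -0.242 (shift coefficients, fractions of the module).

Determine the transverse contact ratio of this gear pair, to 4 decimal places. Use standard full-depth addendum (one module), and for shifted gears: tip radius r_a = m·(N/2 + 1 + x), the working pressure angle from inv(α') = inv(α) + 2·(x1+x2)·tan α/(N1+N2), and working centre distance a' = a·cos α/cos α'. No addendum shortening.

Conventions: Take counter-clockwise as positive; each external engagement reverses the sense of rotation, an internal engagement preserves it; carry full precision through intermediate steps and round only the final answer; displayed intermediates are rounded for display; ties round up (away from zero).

recognized (one external pair, fixed centres): single-mesh tooth geometry, m = 3.041, N1 = 64, N2 = 35
base radii: r_b1 = 90.109224, r_b2 = 49.278482
tip radii: r_a1 = 99.726554, r_a2 = 55.522578
inv(α') = inv(22.183°) + 2·(-0.206-0.242)·tan α/(64+35) = 0.01688966  ⇒  α' = 20.82133°
a' = a·cos α / cos α' = 150.5295·cos 22.183°/cos 20.82133° = 149.126661
action lengths: √(r_a1²−r_b1²) = 42.728367, √(r_a2²−r_b2²) = 25.581007
base pitch p_b = π·m·cos α = 8.846452
CR = (42.728367 + 25.581007 − 149.126661·sin 20.82133°)/8.846452 = 1.729683
contact ratio ≈ 1.7297

1.7297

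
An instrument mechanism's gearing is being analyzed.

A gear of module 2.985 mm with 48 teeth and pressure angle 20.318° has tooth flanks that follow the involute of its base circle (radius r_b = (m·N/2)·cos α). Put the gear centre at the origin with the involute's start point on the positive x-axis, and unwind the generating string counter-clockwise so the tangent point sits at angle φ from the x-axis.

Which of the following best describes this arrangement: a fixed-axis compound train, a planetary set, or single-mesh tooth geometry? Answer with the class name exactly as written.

single-mesh tooth geometry

class = single-mesh tooth geometry [base-circle involute, m = 2.985, 48T]
classification: single-mesh tooth geometry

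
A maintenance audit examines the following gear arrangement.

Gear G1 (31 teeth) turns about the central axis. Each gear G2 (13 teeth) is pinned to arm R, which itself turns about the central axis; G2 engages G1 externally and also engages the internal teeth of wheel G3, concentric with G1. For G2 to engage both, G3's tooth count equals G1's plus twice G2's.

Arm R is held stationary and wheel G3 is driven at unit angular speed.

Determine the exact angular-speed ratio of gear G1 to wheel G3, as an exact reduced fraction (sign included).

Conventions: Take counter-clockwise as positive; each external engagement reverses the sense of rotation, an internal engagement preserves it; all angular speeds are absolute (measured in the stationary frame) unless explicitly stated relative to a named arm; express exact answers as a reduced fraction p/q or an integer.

recognized (axles ride arm R): planetary set, 31/13/57 teeth
ring teeth: 31 + 2·13 = 57
31(ω_sun−ω_arm) = −57(ω_ring−ω_arm),  ω_arm = 0, ω_ring = 1
ω_sun = 0 − (57/31)(1−0) = -57/31
ω_out/ω_in = -57/31

-57/31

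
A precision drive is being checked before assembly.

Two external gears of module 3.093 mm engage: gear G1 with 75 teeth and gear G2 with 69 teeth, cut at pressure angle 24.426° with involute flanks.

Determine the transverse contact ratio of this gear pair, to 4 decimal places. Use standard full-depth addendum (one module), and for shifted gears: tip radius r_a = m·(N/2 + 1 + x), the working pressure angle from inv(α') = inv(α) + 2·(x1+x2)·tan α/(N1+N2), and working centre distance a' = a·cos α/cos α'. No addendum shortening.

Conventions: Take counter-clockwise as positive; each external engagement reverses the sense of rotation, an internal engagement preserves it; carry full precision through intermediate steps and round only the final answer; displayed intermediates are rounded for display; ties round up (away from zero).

1.5924

recognized (one external pair, fixed centres): single-mesh tooth geometry, m = 3.093, N1 = 75, N2 = 69
base radii: r_b1 = 105.606167, r_b2 = 97.157674
tip radii: r_a1 = 119.080500, r_a2 = 109.801500
no profile shift: α' = α, a' = a
action lengths: √(r_a1²−r_b1²) = 55.022749, √(r_a2²−r_b2²) = 51.154236
base pitch p_b = π·m·cos α = 8.847242
CR = (55.022749 + 51.154236 − 222.696000·sin 24.42600°)/8.847242 = 1.592390
contact ratio ≈ 1.5924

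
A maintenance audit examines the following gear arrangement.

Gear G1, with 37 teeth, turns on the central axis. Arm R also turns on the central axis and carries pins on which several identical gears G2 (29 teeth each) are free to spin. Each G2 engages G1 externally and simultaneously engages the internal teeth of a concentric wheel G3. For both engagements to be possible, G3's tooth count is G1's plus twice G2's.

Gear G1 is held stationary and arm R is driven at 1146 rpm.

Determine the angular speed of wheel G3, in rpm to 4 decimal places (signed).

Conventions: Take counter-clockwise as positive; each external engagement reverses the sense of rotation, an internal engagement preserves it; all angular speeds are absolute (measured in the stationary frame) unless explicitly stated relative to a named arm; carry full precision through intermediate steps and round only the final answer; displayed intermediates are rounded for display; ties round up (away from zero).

recognized (axles ride arm R): planetary set, 37/29/95 teeth
normalise by the input: solve with ω_arm = 1, then scale by 1146 rpm
ring teeth: 37 + 2·29 = 95
37(ω_sun−ω_arm) = −95(ω_ring−ω_arm),  ω_sun = 0, ω_arm = 1
ω_ring = 1 − (37/95)(0−1) = 132/95
scale: ω_ring = 132/95 × 1146 rpm = +1592.3368 rpm

+1592.3368 rpm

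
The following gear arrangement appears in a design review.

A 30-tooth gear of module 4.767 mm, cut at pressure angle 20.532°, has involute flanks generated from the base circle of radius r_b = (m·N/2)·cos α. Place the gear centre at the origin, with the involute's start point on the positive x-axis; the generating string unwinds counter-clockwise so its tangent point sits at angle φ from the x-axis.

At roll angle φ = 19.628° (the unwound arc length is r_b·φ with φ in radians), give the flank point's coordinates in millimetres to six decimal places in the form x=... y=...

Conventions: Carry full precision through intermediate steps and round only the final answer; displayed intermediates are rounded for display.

topology: single-mesh involute geometry — m = 4.767, N = 30
pitch radius r_p = m·N/2 = 4.767·30/2 = 71.505000
base radius r_b = r_p·cos α = 71.505000·cos 20.532° = 66.962749
roll angle φ = 19.628° = 0.34257323 rad
x = r_b·(cos φ + φ·sin φ) = 70.777471
y = r_b·(sin φ − φ·cos φ) = 0.886884

x=70.777471 y=0.886884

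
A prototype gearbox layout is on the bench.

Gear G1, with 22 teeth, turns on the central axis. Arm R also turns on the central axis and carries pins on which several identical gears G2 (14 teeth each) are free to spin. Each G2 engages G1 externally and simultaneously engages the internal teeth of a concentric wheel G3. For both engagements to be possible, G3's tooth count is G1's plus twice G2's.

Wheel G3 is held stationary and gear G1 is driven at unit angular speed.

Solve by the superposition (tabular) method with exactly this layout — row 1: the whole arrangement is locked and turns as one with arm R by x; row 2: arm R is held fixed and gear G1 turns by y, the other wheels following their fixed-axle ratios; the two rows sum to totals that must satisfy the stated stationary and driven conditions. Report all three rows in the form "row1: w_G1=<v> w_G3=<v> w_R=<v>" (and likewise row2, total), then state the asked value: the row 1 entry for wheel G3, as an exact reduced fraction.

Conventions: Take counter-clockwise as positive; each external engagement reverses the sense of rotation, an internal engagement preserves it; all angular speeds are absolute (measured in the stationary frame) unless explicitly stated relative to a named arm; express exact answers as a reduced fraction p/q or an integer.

row1: w_G1=11/36 w_G3=11/36 w_R=11/36
row2: w_G1=25/36 w_G3=-11/36 w_R=0
total: w_G1=1 w_G3=0 w_R=11/36
asked value: 11/36

recognized (axles ride arm R): planetary set, 22/14/50 teeth
row 1: whole set turns with the arm by x
row 2: sun turns y, ring = −(22/50)·y, arm 0
boundary: total ω_ring = x − (22/50)·y = 0 and total ω_sun = x + y = 1  ⇒  y = 25/36, x = 11/36
row 2 ring = −(22/50)·25/36 = -11/36
totals (row 1 + row 2): sun 11/36 + 25/36 = 1, ring 11/36 + (-11/36) = 0, arm 11/36 + 0 = 11/36
asked cell (row1, ring) = 11/36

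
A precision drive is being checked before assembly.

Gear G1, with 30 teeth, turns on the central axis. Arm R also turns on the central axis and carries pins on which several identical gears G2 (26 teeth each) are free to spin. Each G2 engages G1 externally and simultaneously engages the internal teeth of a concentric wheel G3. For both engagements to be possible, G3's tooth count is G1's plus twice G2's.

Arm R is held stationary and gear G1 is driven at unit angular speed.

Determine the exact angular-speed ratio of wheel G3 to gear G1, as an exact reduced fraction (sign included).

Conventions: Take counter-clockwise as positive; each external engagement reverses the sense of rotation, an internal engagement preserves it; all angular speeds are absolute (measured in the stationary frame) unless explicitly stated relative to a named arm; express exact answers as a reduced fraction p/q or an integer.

-15/41

planetary set (30T centre, 26T on arm, 82T internal) — Willis relation
ring teeth: 30 + 2·26 = 82
30(ω_sun−ω_arm) = −82(ω_ring−ω_arm),  ω_arm = 0, ω_sun = 1
ω_ring = 0 − (30/82)(1−0) = -15/41
ω_out/ω_in = -15/41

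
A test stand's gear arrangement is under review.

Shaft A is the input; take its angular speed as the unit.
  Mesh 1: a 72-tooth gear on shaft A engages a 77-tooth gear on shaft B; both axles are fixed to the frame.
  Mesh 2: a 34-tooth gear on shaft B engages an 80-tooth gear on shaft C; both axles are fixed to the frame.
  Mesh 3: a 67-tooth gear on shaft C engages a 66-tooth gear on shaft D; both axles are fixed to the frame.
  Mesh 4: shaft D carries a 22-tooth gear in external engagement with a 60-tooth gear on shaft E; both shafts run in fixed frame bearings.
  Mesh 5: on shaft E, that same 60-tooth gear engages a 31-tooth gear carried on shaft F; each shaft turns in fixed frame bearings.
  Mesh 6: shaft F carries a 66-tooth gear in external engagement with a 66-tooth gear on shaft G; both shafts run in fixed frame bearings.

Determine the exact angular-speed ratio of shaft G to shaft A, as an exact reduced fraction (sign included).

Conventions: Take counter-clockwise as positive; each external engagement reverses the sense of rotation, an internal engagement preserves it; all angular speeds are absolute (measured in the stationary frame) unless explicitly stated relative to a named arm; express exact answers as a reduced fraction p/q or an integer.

class = fixed-axis compound train [6 meshes; 6 ratios multiply, 6 sense flips]
mesh 1 [72T→77T]: running ratio 72/77, sense −
mesh 2 [34T→80T]: running ratio 153/385, sense +
mesh 3 [67T→66T]: running ratio 3417/8470, sense −
mesh 4 [22T→60T]: running ratio 1139/7700, sense +
mesh 5 [60T→31T]: running ratio 3417/11935, sense −
mesh 6 [66T→66T]: running ratio 3417/11935, sense +
ω_out/ω_in = 3417/11935

3417/11935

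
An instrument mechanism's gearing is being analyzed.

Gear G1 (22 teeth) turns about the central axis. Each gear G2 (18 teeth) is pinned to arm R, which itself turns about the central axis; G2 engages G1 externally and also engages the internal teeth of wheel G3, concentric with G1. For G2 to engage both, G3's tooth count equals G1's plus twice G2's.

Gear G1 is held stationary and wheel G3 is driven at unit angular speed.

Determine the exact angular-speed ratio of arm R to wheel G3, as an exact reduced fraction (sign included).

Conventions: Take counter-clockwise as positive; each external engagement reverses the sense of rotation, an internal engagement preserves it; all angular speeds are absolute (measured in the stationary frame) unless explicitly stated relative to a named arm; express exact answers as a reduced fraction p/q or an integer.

29/40

topology: planetary set — G1 22T / G2 18T / G3 58T, arm = carrier (Willis)
ring teeth: 22 + 2·18 = 58
22(ω_sun−ω_arm) = −58(ω_ring−ω_arm),  ω_sun = 0, ω_ring = 1
22(0−ω_arm) = −58(1−ω_arm)  ⇒  80·ω_arm = 58  ⇒  ω_arm = 29/40
ω_out/ω_in = 29/40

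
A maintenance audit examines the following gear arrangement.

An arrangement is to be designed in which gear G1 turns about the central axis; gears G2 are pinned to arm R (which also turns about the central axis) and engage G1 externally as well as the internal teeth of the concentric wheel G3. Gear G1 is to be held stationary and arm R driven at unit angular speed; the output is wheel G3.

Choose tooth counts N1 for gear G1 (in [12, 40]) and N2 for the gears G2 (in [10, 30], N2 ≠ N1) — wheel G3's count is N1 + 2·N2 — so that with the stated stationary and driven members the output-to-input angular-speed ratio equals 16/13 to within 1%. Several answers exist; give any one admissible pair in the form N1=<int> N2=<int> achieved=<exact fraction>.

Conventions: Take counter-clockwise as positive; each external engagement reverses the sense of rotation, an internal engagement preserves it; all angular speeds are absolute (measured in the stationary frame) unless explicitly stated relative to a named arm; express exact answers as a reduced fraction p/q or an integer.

N1=12 N2=20 achieved=16/13

class = planetary set [ratio 16/13 wanted; Willis about the carrier]
Willis with ω_sun = 0: ω_ring/ω_arm = (N1+N3)/N3; set equal to 16/13  ⇒  N3/N1 = 1/(16/13 − 1) = 13/3
N3 = N1 + 2·N2  ⇒  N2/N1 = (N3/N1 − 1)/2 = (13/3 − 1)/2 = 5/3
smallest multiple with N1 ≥ 12 and N2 ≥ 10: k = 4  ⇒  N1 = 4·3 = 12, N2 = 4·5 = 20 (N1 ≤ 40, N2 ≤ 30, N2 ≠ N1 ✓), N3 = 12 + 2·20 = 52
check: (N1+N3)/N3 with N1 = 12, N3 = 52 gives 16/13; |achieved − target| = 0 ≤ 4/325 ✓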